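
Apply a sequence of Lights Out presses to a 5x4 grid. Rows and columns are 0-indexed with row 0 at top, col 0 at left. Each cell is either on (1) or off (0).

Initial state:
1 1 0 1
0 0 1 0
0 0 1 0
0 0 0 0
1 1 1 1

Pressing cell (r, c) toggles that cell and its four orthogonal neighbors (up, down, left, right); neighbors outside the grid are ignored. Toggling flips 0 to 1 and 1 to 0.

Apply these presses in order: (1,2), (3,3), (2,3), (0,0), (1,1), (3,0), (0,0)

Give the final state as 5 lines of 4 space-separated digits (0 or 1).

After press 1 at (1,2):
1 1 1 1
0 1 0 1
0 0 0 0
0 0 0 0
1 1 1 1

After press 2 at (3,3):
1 1 1 1
0 1 0 1
0 0 0 1
0 0 1 1
1 1 1 0

After press 3 at (2,3):
1 1 1 1
0 1 0 0
0 0 1 0
0 0 1 0
1 1 1 0

After press 4 at (0,0):
0 0 1 1
1 1 0 0
0 0 1 0
0 0 1 0
1 1 1 0

After press 5 at (1,1):
0 1 1 1
0 0 1 0
0 1 1 0
0 0 1 0
1 1 1 0

After press 6 at (3,0):
0 1 1 1
0 0 1 0
1 1 1 0
1 1 1 0
0 1 1 0

After press 7 at (0,0):
1 0 1 1
1 0 1 0
1 1 1 0
1 1 1 0
0 1 1 0

Answer: 1 0 1 1
1 0 1 0
1 1 1 0
1 1 1 0
0 1 1 0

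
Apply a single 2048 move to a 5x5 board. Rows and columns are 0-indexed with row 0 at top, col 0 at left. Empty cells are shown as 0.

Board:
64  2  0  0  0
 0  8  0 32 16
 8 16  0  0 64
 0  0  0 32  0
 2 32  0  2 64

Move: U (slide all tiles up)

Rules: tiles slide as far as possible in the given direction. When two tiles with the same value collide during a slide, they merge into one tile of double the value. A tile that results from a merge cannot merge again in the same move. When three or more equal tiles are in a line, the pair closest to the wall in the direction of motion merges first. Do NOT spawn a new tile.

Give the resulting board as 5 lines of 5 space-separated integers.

Slide up:
col 0: [64, 0, 8, 0, 2] -> [64, 8, 2, 0, 0]
col 1: [2, 8, 16, 0, 32] -> [2, 8, 16, 32, 0]
col 2: [0, 0, 0, 0, 0] -> [0, 0, 0, 0, 0]
col 3: [0, 32, 0, 32, 2] -> [64, 2, 0, 0, 0]
col 4: [0, 16, 64, 0, 64] -> [16, 128, 0, 0, 0]

Answer:  64   2   0  64  16
  8   8   0   2 128
  2  16   0   0   0
  0  32   0   0   0
  0   0   0   0   0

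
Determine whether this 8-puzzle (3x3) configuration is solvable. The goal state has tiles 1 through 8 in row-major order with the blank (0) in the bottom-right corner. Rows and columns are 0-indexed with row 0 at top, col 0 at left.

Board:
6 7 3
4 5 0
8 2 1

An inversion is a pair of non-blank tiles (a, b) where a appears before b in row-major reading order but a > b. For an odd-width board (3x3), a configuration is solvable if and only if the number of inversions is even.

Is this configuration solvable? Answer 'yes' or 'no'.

Inversions (pairs i<j in row-major order where tile[i] > tile[j] > 0): 19
19 is odd, so the puzzle is not solvable.

Answer: no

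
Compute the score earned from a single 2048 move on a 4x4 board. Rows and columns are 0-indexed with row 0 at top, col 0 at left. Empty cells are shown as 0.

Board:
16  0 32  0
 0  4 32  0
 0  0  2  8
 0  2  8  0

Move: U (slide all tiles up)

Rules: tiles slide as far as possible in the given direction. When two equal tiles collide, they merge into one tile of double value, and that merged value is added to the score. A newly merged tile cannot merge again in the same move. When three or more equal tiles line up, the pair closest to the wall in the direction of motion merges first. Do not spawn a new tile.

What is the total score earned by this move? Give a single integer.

Slide up:
col 0: [16, 0, 0, 0] -> [16, 0, 0, 0]  score +0 (running 0)
col 1: [0, 4, 0, 2] -> [4, 2, 0, 0]  score +0 (running 0)
col 2: [32, 32, 2, 8] -> [64, 2, 8, 0]  score +64 (running 64)
col 3: [0, 0, 8, 0] -> [8, 0, 0, 0]  score +0 (running 64)
Board after move:
16  4 64  8
 0  2  2  0
 0  0  8  0
 0  0  0  0

Answer: 64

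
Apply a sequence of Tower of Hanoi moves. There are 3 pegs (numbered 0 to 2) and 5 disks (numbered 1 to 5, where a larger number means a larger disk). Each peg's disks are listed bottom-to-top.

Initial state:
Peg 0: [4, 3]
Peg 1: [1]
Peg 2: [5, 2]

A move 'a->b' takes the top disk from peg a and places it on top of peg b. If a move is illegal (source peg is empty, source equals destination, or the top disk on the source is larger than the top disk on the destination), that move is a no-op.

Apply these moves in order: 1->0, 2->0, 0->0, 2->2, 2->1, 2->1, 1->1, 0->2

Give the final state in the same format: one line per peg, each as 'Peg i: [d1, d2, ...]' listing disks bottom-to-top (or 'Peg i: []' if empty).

Answer: Peg 0: [4, 3]
Peg 1: [2]
Peg 2: [5, 1]

Derivation:
After move 1 (1->0):
Peg 0: [4, 3, 1]
Peg 1: []
Peg 2: [5, 2]

After move 2 (2->0):
Peg 0: [4, 3, 1]
Peg 1: []
Peg 2: [5, 2]

After move 3 (0->0):
Peg 0: [4, 3, 1]
Peg 1: []
Peg 2: [5, 2]

After move 4 (2->2):
Peg 0: [4, 3, 1]
Peg 1: []
Peg 2: [5, 2]

After move 5 (2->1):
Peg 0: [4, 3, 1]
Peg 1: [2]
Peg 2: [5]

After move 6 (2->1):
Peg 0: [4, 3, 1]
Peg 1: [2]
Peg 2: [5]

After move 7 (1->1):
Peg 0: [4, 3, 1]
Peg 1: [2]
Peg 2: [5]

After move 8 (0->2):
Peg 0: [4, 3]
Peg 1: [2]
Peg 2: [5, 1]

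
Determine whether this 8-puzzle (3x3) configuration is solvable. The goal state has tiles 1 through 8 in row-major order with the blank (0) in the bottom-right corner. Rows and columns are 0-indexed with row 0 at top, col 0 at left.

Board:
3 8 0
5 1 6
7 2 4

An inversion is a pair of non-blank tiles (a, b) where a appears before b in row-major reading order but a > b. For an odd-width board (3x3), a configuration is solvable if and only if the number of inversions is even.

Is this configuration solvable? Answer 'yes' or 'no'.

Inversions (pairs i<j in row-major order where tile[i] > tile[j] > 0): 15
15 is odd, so the puzzle is not solvable.

Answer: no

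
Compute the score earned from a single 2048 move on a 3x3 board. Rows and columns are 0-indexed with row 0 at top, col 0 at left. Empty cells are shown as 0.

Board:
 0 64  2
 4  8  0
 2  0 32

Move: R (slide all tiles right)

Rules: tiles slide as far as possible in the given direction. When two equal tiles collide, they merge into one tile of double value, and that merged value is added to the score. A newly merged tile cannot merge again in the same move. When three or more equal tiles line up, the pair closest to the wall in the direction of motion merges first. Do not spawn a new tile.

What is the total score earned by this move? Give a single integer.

Slide right:
row 0: [0, 64, 2] -> [0, 64, 2]  score +0 (running 0)
row 1: [4, 8, 0] -> [0, 4, 8]  score +0 (running 0)
row 2: [2, 0, 32] -> [0, 2, 32]  score +0 (running 0)
Board after move:
 0 64  2
 0  4  8
 0  2 32

Answer: 0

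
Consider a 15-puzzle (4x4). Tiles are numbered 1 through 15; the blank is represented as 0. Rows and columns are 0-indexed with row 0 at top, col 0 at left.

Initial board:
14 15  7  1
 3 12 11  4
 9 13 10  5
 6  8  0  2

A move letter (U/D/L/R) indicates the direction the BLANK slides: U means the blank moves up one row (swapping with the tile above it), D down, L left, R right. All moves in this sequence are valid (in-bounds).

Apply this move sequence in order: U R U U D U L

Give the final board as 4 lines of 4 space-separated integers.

After move 1 (U):
14 15  7  1
 3 12 11  4
 9 13  0  5
 6  8 10  2

After move 2 (R):
14 15  7  1
 3 12 11  4
 9 13  5  0
 6  8 10  2

After move 3 (U):
14 15  7  1
 3 12 11  0
 9 13  5  4
 6  8 10  2

After move 4 (U):
14 15  7  0
 3 12 11  1
 9 13  5  4
 6  8 10  2

After move 5 (D):
14 15  7  1
 3 12 11  0
 9 13  5  4
 6  8 10  2

After move 6 (U):
14 15  7  0
 3 12 11  1
 9 13  5  4
 6  8 10  2

After move 7 (L):
14 15  0  7
 3 12 11  1
 9 13  5  4
 6  8 10  2

Answer: 14 15  0  7
 3 12 11  1
 9 13  5  4
 6  8 10  2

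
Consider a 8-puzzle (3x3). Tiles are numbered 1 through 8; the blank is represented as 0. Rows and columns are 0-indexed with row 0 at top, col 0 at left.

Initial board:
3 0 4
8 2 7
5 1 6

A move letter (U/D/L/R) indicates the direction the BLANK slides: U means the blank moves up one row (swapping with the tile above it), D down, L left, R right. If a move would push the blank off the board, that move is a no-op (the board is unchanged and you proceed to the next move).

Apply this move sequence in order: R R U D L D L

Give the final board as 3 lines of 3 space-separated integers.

Answer: 3 4 7
8 1 2
0 5 6

Derivation:
After move 1 (R):
3 4 0
8 2 7
5 1 6

After move 2 (R):
3 4 0
8 2 7
5 1 6

After move 3 (U):
3 4 0
8 2 7
5 1 6

After move 4 (D):
3 4 7
8 2 0
5 1 6

After move 5 (L):
3 4 7
8 0 2
5 1 6

After move 6 (D):
3 4 7
8 1 2
5 0 6

After move 7 (L):
3 4 7
8 1 2
0 5 6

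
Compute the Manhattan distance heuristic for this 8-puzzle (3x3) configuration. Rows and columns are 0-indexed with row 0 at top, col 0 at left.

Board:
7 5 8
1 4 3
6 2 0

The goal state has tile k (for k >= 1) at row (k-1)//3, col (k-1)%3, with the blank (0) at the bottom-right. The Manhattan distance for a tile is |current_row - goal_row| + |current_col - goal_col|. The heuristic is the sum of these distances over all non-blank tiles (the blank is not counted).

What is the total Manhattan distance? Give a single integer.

Tile 7: at (0,0), goal (2,0), distance |0-2|+|0-0| = 2
Tile 5: at (0,1), goal (1,1), distance |0-1|+|1-1| = 1
Tile 8: at (0,2), goal (2,1), distance |0-2|+|2-1| = 3
Tile 1: at (1,0), goal (0,0), distance |1-0|+|0-0| = 1
Tile 4: at (1,1), goal (1,0), distance |1-1|+|1-0| = 1
Tile 3: at (1,2), goal (0,2), distance |1-0|+|2-2| = 1
Tile 6: at (2,0), goal (1,2), distance |2-1|+|0-2| = 3
Tile 2: at (2,1), goal (0,1), distance |2-0|+|1-1| = 2
Sum: 2 + 1 + 3 + 1 + 1 + 1 + 3 + 2 = 14

Answer: 14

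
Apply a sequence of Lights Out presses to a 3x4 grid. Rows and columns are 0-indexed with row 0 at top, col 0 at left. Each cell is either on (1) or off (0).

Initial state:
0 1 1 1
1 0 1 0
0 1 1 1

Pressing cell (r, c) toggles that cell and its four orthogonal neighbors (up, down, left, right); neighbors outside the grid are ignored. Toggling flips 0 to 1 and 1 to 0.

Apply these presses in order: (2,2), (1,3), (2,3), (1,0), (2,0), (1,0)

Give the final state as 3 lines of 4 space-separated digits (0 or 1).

After press 1 at (2,2):
0 1 1 1
1 0 0 0
0 0 0 0

After press 2 at (1,3):
0 1 1 0
1 0 1 1
0 0 0 1

After press 3 at (2,3):
0 1 1 0
1 0 1 0
0 0 1 0

After press 4 at (1,0):
1 1 1 0
0 1 1 0
1 0 1 0

After press 5 at (2,0):
1 1 1 0
1 1 1 0
0 1 1 0

After press 6 at (1,0):
0 1 1 0
0 0 1 0
1 1 1 0

Answer: 0 1 1 0
0 0 1 0
1 1 1 0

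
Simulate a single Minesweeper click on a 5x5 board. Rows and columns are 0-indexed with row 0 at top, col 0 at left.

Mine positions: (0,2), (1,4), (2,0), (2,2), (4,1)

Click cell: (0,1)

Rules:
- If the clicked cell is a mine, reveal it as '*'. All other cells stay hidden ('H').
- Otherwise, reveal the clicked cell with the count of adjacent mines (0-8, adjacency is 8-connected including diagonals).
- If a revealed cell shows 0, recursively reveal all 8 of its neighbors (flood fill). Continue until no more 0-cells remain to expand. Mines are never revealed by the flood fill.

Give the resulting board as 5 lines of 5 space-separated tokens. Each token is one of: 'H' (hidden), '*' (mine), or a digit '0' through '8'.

H 1 H H H
H H H H H
H H H H H
H H H H H
H H H H H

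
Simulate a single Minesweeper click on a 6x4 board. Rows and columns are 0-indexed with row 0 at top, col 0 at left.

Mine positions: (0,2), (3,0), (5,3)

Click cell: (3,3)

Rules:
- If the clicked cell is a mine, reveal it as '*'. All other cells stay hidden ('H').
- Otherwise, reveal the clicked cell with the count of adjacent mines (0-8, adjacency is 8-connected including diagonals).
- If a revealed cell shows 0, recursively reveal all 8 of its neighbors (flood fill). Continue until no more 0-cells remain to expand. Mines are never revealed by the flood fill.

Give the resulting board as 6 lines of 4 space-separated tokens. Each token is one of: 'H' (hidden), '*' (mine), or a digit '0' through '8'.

H H H H
H 1 1 1
H 1 0 0
H 1 0 0
H 1 1 1
H H H H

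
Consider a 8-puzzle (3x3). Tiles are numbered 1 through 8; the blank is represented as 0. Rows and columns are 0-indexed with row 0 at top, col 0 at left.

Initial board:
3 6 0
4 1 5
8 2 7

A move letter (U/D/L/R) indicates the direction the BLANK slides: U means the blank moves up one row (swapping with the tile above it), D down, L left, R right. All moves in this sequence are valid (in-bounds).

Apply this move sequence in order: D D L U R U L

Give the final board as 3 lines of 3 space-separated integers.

Answer: 3 0 6
4 7 5
8 1 2

Derivation:
After move 1 (D):
3 6 5
4 1 0
8 2 7

After move 2 (D):
3 6 5
4 1 7
8 2 0

After move 3 (L):
3 6 5
4 1 7
8 0 2

After move 4 (U):
3 6 5
4 0 7
8 1 2

After move 5 (R):
3 6 5
4 7 0
8 1 2

After move 6 (U):
3 6 0
4 7 5
8 1 2

After move 7 (L):
3 0 6
4 7 5
8 1 2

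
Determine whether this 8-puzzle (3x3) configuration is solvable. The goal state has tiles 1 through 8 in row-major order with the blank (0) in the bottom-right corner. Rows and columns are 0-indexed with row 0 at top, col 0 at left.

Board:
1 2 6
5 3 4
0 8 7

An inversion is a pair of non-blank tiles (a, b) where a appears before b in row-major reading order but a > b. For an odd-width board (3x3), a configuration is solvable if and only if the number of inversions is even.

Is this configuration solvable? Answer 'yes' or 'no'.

Answer: yes

Derivation:
Inversions (pairs i<j in row-major order where tile[i] > tile[j] > 0): 6
6 is even, so the puzzle is solvable.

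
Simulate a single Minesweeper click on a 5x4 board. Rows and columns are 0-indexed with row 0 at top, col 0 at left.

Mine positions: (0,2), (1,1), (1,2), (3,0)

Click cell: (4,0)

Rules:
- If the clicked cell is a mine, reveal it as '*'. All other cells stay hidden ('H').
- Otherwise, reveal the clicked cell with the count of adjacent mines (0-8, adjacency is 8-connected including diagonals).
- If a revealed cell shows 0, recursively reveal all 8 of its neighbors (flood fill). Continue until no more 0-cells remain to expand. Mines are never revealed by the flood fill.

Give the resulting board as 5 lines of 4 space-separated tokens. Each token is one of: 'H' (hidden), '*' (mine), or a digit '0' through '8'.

H H H H
H H H H
H H H H
H H H H
1 H H H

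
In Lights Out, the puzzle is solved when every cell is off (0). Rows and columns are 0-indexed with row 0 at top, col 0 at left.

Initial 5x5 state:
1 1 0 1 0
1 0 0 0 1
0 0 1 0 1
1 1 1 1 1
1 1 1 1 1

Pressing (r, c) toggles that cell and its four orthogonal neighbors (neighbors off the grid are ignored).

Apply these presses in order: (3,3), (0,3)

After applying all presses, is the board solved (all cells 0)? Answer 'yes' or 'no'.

After press 1 at (3,3):
1 1 0 1 0
1 0 0 0 1
0 0 1 1 1
1 1 0 0 0
1 1 1 0 1

After press 2 at (0,3):
1 1 1 0 1
1 0 0 1 1
0 0 1 1 1
1 1 0 0 0
1 1 1 0 1

Lights still on: 16

Answer: no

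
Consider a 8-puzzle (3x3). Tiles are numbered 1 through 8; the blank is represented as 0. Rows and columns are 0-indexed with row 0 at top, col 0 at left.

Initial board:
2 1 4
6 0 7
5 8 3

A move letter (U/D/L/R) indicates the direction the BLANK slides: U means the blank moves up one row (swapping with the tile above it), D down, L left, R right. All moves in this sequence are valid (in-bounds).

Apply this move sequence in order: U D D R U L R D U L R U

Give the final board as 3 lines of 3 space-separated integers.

After move 1 (U):
2 0 4
6 1 7
5 8 3

After move 2 (D):
2 1 4
6 0 7
5 8 3

After move 3 (D):
2 1 4
6 8 7
5 0 3

After move 4 (R):
2 1 4
6 8 7
5 3 0

After move 5 (U):
2 1 4
6 8 0
5 3 7

After move 6 (L):
2 1 4
6 0 8
5 3 7

After move 7 (R):
2 1 4
6 8 0
5 3 7

After move 8 (D):
2 1 4
6 8 7
5 3 0

After move 9 (U):
2 1 4
6 8 0
5 3 7

After move 10 (L):
2 1 4
6 0 8
5 3 7

After move 11 (R):
2 1 4
6 8 0
5 3 7

After move 12 (U):
2 1 0
6 8 4
5 3 7

Answer: 2 1 0
6 8 4
5 3 7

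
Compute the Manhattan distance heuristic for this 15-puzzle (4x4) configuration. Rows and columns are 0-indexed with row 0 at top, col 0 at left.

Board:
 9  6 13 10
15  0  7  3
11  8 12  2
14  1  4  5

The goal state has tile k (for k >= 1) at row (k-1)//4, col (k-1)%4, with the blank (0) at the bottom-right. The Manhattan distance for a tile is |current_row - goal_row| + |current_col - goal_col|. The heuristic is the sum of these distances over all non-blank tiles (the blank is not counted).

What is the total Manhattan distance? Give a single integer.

Answer: 42

Derivation:
Tile 9: at (0,0), goal (2,0), distance |0-2|+|0-0| = 2
Tile 6: at (0,1), goal (1,1), distance |0-1|+|1-1| = 1
Tile 13: at (0,2), goal (3,0), distance |0-3|+|2-0| = 5
Tile 10: at (0,3), goal (2,1), distance |0-2|+|3-1| = 4
Tile 15: at (1,0), goal (3,2), distance |1-3|+|0-2| = 4
Tile 7: at (1,2), goal (1,2), distance |1-1|+|2-2| = 0
Tile 3: at (1,3), goal (0,2), distance |1-0|+|3-2| = 2
Tile 11: at (2,0), goal (2,2), distance |2-2|+|0-2| = 2
Tile 8: at (2,1), goal (1,3), distance |2-1|+|1-3| = 3
Tile 12: at (2,2), goal (2,3), distance |2-2|+|2-3| = 1
Tile 2: at (2,3), goal (0,1), distance |2-0|+|3-1| = 4
Tile 14: at (3,0), goal (3,1), distance |3-3|+|0-1| = 1
Tile 1: at (3,1), goal (0,0), distance |3-0|+|1-0| = 4
Tile 4: at (3,2), goal (0,3), distance |3-0|+|2-3| = 4
Tile 5: at (3,3), goal (1,0), distance |3-1|+|3-0| = 5
Sum: 2 + 1 + 5 + 4 + 4 + 0 + 2 + 2 + 3 + 1 + 4 + 1 + 4 + 4 + 5 = 42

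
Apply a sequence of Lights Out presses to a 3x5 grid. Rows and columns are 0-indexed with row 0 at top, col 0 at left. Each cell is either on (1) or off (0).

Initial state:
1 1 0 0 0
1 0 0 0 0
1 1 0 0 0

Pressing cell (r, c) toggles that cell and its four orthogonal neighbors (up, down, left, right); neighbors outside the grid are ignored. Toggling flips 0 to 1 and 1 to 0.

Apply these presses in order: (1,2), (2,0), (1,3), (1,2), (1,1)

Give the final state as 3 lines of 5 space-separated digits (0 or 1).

After press 1 at (1,2):
1 1 1 0 0
1 1 1 1 0
1 1 1 0 0

After press 2 at (2,0):
1 1 1 0 0
0 1 1 1 0
0 0 1 0 0

After press 3 at (1,3):
1 1 1 1 0
0 1 0 0 1
0 0 1 1 0

After press 4 at (1,2):
1 1 0 1 0
0 0 1 1 1
0 0 0 1 0

After press 5 at (1,1):
1 0 0 1 0
1 1 0 1 1
0 1 0 1 0

Answer: 1 0 0 1 0
1 1 0 1 1
0 1 0 1 0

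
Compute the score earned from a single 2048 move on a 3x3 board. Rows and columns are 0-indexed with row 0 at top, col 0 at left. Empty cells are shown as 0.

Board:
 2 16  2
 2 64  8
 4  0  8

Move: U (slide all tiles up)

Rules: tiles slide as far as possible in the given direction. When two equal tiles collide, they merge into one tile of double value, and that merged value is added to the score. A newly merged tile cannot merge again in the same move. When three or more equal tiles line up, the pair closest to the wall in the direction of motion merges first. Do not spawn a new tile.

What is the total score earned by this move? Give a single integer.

Slide up:
col 0: [2, 2, 4] -> [4, 4, 0]  score +4 (running 4)
col 1: [16, 64, 0] -> [16, 64, 0]  score +0 (running 4)
col 2: [2, 8, 8] -> [2, 16, 0]  score +16 (running 20)
Board after move:
 4 16  2
 4 64 16
 0  0  0

Answer: 20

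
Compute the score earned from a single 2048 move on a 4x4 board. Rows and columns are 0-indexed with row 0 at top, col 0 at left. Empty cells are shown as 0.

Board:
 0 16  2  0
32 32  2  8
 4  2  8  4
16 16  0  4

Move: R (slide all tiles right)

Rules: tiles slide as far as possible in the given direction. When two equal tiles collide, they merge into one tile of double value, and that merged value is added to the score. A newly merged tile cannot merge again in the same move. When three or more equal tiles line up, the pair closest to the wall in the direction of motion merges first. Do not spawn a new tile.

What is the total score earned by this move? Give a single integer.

Slide right:
row 0: [0, 16, 2, 0] -> [0, 0, 16, 2]  score +0 (running 0)
row 1: [32, 32, 2, 8] -> [0, 64, 2, 8]  score +64 (running 64)
row 2: [4, 2, 8, 4] -> [4, 2, 8, 4]  score +0 (running 64)
row 3: [16, 16, 0, 4] -> [0, 0, 32, 4]  score +32 (running 96)
Board after move:
 0  0 16  2
 0 64  2  8
 4  2  8  4
 0  0 32  4

Answer: 96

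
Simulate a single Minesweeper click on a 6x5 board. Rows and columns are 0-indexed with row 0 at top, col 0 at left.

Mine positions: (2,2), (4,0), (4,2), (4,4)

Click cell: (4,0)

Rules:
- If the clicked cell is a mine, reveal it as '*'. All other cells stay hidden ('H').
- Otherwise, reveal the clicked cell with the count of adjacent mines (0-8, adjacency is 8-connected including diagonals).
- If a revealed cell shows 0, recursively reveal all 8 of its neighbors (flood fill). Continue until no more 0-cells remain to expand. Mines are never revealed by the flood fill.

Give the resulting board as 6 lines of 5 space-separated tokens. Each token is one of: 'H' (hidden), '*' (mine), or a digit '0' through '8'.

H H H H H
H H H H H
H H H H H
H H H H H
* H H H H
H H H H H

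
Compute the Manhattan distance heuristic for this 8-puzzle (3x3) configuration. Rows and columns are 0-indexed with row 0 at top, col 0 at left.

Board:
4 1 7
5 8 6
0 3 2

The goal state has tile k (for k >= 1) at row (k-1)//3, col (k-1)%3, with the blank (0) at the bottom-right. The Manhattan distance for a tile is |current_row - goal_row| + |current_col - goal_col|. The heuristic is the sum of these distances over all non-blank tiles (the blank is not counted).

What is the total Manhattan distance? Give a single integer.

Answer: 14

Derivation:
Tile 4: (0,0)->(1,0) = 1
Tile 1: (0,1)->(0,0) = 1
Tile 7: (0,2)->(2,0) = 4
Tile 5: (1,0)->(1,1) = 1
Tile 8: (1,1)->(2,1) = 1
Tile 6: (1,2)->(1,2) = 0
Tile 3: (2,1)->(0,2) = 3
Tile 2: (2,2)->(0,1) = 3
Sum: 1 + 1 + 4 + 1 + 1 + 0 + 3 + 3 = 14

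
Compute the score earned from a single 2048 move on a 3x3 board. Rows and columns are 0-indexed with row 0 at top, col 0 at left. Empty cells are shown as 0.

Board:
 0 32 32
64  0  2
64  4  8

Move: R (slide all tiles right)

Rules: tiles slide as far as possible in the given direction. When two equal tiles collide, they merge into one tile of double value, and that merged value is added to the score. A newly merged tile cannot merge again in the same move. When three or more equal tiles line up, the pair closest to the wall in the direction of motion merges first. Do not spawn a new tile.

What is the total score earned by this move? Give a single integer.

Slide right:
row 0: [0, 32, 32] -> [0, 0, 64]  score +64 (running 64)
row 1: [64, 0, 2] -> [0, 64, 2]  score +0 (running 64)
row 2: [64, 4, 8] -> [64, 4, 8]  score +0 (running 64)
Board after move:
 0  0 64
 0 64  2
64  4  8

Answer: 64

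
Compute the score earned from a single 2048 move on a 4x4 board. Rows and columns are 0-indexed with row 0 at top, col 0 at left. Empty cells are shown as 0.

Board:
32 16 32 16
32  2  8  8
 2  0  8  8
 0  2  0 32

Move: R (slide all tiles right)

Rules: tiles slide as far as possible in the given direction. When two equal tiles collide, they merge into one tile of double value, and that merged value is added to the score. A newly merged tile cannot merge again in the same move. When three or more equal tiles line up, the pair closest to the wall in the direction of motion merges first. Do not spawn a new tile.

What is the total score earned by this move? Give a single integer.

Answer: 32

Derivation:
Slide right:
row 0: [32, 16, 32, 16] -> [32, 16, 32, 16]  score +0 (running 0)
row 1: [32, 2, 8, 8] -> [0, 32, 2, 16]  score +16 (running 16)
row 2: [2, 0, 8, 8] -> [0, 0, 2, 16]  score +16 (running 32)
row 3: [0, 2, 0, 32] -> [0, 0, 2, 32]  score +0 (running 32)
Board after move:
32 16 32 16
 0 32  2 16
 0  0  2 16
 0  0  2 32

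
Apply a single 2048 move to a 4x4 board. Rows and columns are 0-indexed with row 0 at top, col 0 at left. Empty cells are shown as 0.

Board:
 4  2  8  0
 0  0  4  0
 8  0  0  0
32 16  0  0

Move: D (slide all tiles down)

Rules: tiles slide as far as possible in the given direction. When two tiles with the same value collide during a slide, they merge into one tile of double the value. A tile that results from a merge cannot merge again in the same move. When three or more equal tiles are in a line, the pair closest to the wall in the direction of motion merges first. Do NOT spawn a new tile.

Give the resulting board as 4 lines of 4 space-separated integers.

Slide down:
col 0: [4, 0, 8, 32] -> [0, 4, 8, 32]
col 1: [2, 0, 0, 16] -> [0, 0, 2, 16]
col 2: [8, 4, 0, 0] -> [0, 0, 8, 4]
col 3: [0, 0, 0, 0] -> [0, 0, 0, 0]

Answer:  0  0  0  0
 4  0  0  0
 8  2  8  0
32 16  4  0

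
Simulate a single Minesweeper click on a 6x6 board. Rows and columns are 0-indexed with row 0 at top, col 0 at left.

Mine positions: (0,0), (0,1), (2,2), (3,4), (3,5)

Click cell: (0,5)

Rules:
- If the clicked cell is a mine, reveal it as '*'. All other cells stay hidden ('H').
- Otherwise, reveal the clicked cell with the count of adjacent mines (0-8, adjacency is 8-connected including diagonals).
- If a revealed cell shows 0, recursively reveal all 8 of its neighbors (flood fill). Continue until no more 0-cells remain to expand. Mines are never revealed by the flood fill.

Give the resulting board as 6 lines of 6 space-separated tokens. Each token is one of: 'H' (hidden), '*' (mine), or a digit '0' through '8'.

H H 1 0 0 0
H H 2 1 0 0
H H H 2 2 2
H H H H H H
H H H H H H
H H H H H H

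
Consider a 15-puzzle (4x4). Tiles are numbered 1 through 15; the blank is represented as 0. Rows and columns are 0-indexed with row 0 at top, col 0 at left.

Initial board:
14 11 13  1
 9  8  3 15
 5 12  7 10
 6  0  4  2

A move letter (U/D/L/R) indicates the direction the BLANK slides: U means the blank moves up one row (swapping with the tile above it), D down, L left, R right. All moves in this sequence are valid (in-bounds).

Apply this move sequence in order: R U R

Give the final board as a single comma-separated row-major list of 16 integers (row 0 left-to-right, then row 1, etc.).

Answer: 14, 11, 13, 1, 9, 8, 3, 15, 5, 12, 10, 0, 6, 4, 7, 2

Derivation:
After move 1 (R):
14 11 13  1
 9  8  3 15
 5 12  7 10
 6  4  0  2

After move 2 (U):
14 11 13  1
 9  8  3 15
 5 12  0 10
 6  4  7  2

After move 3 (R):
14 11 13  1
 9  8  3 15
 5 12 10  0
 6  4  7  2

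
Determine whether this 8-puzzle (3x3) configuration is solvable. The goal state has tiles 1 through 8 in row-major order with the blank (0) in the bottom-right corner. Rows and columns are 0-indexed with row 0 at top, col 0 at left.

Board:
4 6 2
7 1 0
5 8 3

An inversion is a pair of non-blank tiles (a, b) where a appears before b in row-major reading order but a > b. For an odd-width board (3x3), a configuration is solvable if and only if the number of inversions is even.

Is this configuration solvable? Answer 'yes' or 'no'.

Inversions (pairs i<j in row-major order where tile[i] > tile[j] > 0): 13
13 is odd, so the puzzle is not solvable.

Answer: no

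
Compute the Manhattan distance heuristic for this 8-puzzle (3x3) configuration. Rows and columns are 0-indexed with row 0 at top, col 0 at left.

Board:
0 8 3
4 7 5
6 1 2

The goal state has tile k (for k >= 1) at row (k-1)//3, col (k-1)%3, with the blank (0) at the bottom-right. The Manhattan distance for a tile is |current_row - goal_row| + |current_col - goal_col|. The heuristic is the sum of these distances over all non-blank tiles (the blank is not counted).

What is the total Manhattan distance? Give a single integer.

Answer: 14

Derivation:
Tile 8: (0,1)->(2,1) = 2
Tile 3: (0,2)->(0,2) = 0
Tile 4: (1,0)->(1,0) = 0
Tile 7: (1,1)->(2,0) = 2
Tile 5: (1,2)->(1,1) = 1
Tile 6: (2,0)->(1,2) = 3
Tile 1: (2,1)->(0,0) = 3
Tile 2: (2,2)->(0,1) = 3
Sum: 2 + 0 + 0 + 2 + 1 + 3 + 3 + 3 = 14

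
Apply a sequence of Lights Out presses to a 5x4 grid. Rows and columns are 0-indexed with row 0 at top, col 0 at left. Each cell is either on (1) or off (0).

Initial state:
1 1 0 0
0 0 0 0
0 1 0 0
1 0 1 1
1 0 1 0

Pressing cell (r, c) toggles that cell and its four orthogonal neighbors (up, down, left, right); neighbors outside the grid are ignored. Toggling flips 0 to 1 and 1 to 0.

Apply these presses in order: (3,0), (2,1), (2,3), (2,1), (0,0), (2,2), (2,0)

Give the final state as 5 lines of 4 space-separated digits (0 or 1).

After press 1 at (3,0):
1 1 0 0
0 0 0 0
1 1 0 0
0 1 1 1
0 0 1 0

After press 2 at (2,1):
1 1 0 0
0 1 0 0
0 0 1 0
0 0 1 1
0 0 1 0

After press 3 at (2,3):
1 1 0 0
0 1 0 1
0 0 0 1
0 0 1 0
0 0 1 0

After press 4 at (2,1):
1 1 0 0
0 0 0 1
1 1 1 1
0 1 1 0
0 0 1 0

After press 5 at (0,0):
0 0 0 0
1 0 0 1
1 1 1 1
0 1 1 0
0 0 1 0

After press 6 at (2,2):
0 0 0 0
1 0 1 1
1 0 0 0
0 1 0 0
0 0 1 0

After press 7 at (2,0):
0 0 0 0
0 0 1 1
0 1 0 0
1 1 0 0
0 0 1 0

Answer: 0 0 0 0
0 0 1 1
0 1 0 0
1 1 0 0
0 0 1 0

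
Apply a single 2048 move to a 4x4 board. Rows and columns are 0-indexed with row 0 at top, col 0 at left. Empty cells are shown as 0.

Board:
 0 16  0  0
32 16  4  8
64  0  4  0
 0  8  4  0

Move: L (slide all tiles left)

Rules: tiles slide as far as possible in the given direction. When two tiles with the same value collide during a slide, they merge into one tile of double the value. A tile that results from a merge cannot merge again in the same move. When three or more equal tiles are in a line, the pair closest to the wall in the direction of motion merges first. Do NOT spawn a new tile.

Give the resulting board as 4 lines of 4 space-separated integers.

Answer: 16  0  0  0
32 16  4  8
64  4  0  0
 8  4  0  0

Derivation:
Slide left:
row 0: [0, 16, 0, 0] -> [16, 0, 0, 0]
row 1: [32, 16, 4, 8] -> [32, 16, 4, 8]
row 2: [64, 0, 4, 0] -> [64, 4, 0, 0]
row 3: [0, 8, 4, 0] -> [8, 4, 0, 0]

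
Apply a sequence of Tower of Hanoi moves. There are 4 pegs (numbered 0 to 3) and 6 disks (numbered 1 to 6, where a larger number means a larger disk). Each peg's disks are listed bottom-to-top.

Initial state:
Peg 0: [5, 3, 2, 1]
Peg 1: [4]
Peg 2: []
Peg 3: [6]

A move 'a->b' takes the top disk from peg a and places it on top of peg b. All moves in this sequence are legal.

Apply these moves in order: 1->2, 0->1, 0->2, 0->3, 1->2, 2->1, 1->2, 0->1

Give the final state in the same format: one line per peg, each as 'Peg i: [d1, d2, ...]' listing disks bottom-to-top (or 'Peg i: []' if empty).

After move 1 (1->2):
Peg 0: [5, 3, 2, 1]
Peg 1: []
Peg 2: [4]
Peg 3: [6]

After move 2 (0->1):
Peg 0: [5, 3, 2]
Peg 1: [1]
Peg 2: [4]
Peg 3: [6]

After move 3 (0->2):
Peg 0: [5, 3]
Peg 1: [1]
Peg 2: [4, 2]
Peg 3: [6]

After move 4 (0->3):
Peg 0: [5]
Peg 1: [1]
Peg 2: [4, 2]
Peg 3: [6, 3]

After move 5 (1->2):
Peg 0: [5]
Peg 1: []
Peg 2: [4, 2, 1]
Peg 3: [6, 3]

After move 6 (2->1):
Peg 0: [5]
Peg 1: [1]
Peg 2: [4, 2]
Peg 3: [6, 3]

After move 7 (1->2):
Peg 0: [5]
Peg 1: []
Peg 2: [4, 2, 1]
Peg 3: [6, 3]

After move 8 (0->1):
Peg 0: []
Peg 1: [5]
Peg 2: [4, 2, 1]
Peg 3: [6, 3]

Answer: Peg 0: []
Peg 1: [5]
Peg 2: [4, 2, 1]
Peg 3: [6, 3]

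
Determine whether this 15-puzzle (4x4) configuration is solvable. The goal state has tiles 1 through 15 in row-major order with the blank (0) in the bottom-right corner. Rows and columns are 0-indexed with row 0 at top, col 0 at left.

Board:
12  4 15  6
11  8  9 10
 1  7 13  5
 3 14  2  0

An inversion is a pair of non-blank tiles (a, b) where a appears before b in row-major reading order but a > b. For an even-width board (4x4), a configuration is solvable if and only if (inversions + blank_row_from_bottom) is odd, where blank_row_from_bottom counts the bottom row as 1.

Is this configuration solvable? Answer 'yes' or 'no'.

Inversions: 63
Blank is in row 3 (0-indexed from top), which is row 1 counting from the bottom (bottom = 1).
63 + 1 = 64, which is even, so the puzzle is not solvable.

Answer: no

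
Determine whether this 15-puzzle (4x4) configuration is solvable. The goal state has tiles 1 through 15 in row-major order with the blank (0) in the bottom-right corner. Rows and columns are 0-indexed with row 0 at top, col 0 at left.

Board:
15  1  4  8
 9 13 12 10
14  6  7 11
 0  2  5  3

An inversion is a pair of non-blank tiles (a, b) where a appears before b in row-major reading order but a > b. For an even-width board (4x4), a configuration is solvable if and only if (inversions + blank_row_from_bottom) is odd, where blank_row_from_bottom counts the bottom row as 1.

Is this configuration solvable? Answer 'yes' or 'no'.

Inversions: 62
Blank is in row 3 (0-indexed from top), which is row 1 counting from the bottom (bottom = 1).
62 + 1 = 63, which is odd, so the puzzle is solvable.

Answer: yes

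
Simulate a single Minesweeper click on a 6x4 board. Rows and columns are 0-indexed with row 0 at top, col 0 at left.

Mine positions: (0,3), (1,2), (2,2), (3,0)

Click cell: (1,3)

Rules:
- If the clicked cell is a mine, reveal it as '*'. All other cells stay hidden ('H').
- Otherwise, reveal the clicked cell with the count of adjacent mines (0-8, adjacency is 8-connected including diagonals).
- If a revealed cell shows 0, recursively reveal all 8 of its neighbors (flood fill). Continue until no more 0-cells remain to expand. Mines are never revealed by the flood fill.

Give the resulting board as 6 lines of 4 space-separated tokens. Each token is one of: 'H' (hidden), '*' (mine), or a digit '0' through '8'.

H H H H
H H H 3
H H H H
H H H H
H H H H
H H H H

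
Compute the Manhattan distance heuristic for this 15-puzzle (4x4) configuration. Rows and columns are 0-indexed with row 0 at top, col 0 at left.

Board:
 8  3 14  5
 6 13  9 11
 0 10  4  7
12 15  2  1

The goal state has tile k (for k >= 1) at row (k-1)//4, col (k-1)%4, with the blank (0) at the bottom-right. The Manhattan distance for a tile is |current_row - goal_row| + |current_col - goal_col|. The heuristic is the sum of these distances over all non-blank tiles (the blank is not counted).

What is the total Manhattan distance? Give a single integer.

Tile 8: (0,0)->(1,3) = 4
Tile 3: (0,1)->(0,2) = 1
Tile 14: (0,2)->(3,1) = 4
Tile 5: (0,3)->(1,0) = 4
Tile 6: (1,0)->(1,1) = 1
Tile 13: (1,1)->(3,0) = 3
Tile 9: (1,2)->(2,0) = 3
Tile 11: (1,3)->(2,2) = 2
Tile 10: (2,1)->(2,1) = 0
Tile 4: (2,2)->(0,3) = 3
Tile 7: (2,3)->(1,2) = 2
Tile 12: (3,0)->(2,3) = 4
Tile 15: (3,1)->(3,2) = 1
Tile 2: (3,2)->(0,1) = 4
Tile 1: (3,3)->(0,0) = 6
Sum: 4 + 1 + 4 + 4 + 1 + 3 + 3 + 2 + 0 + 3 + 2 + 4 + 1 + 4 + 6 = 42

Answer: 42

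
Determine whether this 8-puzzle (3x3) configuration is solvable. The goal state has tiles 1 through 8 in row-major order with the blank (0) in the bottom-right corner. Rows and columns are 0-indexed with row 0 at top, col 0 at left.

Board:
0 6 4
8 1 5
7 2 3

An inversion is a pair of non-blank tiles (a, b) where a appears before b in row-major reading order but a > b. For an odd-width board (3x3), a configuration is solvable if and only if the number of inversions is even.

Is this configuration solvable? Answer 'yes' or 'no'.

Inversions (pairs i<j in row-major order where tile[i] > tile[j] > 0): 17
17 is odd, so the puzzle is not solvable.

Answer: no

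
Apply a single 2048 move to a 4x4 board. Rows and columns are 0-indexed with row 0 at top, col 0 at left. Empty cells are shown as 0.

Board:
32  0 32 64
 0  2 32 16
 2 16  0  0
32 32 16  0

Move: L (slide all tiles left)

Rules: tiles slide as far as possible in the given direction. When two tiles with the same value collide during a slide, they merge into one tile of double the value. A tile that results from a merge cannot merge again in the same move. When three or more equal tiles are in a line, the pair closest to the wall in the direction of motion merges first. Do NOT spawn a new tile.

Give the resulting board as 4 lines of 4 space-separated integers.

Answer: 64 64  0  0
 2 32 16  0
 2 16  0  0
64 16  0  0

Derivation:
Slide left:
row 0: [32, 0, 32, 64] -> [64, 64, 0, 0]
row 1: [0, 2, 32, 16] -> [2, 32, 16, 0]
row 2: [2, 16, 0, 0] -> [2, 16, 0, 0]
row 3: [32, 32, 16, 0] -> [64, 16, 0, 0]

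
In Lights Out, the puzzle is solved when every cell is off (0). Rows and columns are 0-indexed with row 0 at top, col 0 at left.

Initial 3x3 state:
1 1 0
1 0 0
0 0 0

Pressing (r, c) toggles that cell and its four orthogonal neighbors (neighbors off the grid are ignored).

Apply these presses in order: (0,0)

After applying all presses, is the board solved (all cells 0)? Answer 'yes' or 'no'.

Answer: yes

Derivation:
After press 1 at (0,0):
0 0 0
0 0 0
0 0 0

Lights still on: 0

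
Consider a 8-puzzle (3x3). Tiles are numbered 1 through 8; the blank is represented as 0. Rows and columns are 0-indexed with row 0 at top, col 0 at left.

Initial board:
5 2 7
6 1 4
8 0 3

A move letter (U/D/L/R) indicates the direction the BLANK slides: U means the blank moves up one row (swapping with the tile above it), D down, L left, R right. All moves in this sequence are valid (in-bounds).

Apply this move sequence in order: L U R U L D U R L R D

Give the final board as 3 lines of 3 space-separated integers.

Answer: 5 2 7
1 0 4
6 8 3

Derivation:
After move 1 (L):
5 2 7
6 1 4
0 8 3

After move 2 (U):
5 2 7
0 1 4
6 8 3

After move 3 (R):
5 2 7
1 0 4
6 8 3

After move 4 (U):
5 0 7
1 2 4
6 8 3

After move 5 (L):
0 5 7
1 2 4
6 8 3

After move 6 (D):
1 5 7
0 2 4
6 8 3

After move 7 (U):
0 5 7
1 2 4
6 8 3

After move 8 (R):
5 0 7
1 2 4
6 8 3

After move 9 (L):
0 5 7
1 2 4
6 8 3

After move 10 (R):
5 0 7
1 2 4
6 8 3

After move 11 (D):
5 2 7
1 0 4
6 8 3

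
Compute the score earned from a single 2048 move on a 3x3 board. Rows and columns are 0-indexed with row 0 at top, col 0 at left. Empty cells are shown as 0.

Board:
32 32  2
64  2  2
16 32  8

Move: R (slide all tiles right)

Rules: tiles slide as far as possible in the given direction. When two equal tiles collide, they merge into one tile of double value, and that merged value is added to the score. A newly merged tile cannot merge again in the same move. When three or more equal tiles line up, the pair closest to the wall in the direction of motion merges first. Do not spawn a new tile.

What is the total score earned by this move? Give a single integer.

Slide right:
row 0: [32, 32, 2] -> [0, 64, 2]  score +64 (running 64)
row 1: [64, 2, 2] -> [0, 64, 4]  score +4 (running 68)
row 2: [16, 32, 8] -> [16, 32, 8]  score +0 (running 68)
Board after move:
 0 64  2
 0 64  4
16 32  8

Answer: 68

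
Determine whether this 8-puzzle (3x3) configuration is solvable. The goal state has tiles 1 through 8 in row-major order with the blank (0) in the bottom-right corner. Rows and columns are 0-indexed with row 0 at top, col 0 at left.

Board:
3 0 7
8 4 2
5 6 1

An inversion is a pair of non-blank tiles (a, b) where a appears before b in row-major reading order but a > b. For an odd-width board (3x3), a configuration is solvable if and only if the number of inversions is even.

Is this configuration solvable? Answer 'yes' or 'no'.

Answer: no

Derivation:
Inversions (pairs i<j in row-major order where tile[i] > tile[j] > 0): 17
17 is odd, so the puzzle is not solvable.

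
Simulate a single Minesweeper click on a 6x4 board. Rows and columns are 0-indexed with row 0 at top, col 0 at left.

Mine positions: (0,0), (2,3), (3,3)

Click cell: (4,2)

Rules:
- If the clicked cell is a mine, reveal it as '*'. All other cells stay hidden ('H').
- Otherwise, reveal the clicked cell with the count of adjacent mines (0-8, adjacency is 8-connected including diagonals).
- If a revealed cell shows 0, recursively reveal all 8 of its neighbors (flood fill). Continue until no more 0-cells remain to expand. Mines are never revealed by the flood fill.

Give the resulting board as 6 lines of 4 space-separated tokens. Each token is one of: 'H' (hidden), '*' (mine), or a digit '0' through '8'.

H H H H
H H H H
H H H H
H H H H
H H 1 H
H H H H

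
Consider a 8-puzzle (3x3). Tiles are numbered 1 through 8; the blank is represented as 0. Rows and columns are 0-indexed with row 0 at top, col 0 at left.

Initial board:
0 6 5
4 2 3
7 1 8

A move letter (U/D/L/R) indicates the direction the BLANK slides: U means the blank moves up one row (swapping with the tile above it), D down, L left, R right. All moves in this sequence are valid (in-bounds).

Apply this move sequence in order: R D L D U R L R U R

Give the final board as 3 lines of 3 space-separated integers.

After move 1 (R):
6 0 5
4 2 3
7 1 8

After move 2 (D):
6 2 5
4 0 3
7 1 8

After move 3 (L):
6 2 5
0 4 3
7 1 8

After move 4 (D):
6 2 5
7 4 3
0 1 8

After move 5 (U):
6 2 5
0 4 3
7 1 8

After move 6 (R):
6 2 5
4 0 3
7 1 8

After move 7 (L):
6 2 5
0 4 3
7 1 8

After move 8 (R):
6 2 5
4 0 3
7 1 8

After move 9 (U):
6 0 5
4 2 3
7 1 8

After move 10 (R):
6 5 0
4 2 3
7 1 8

Answer: 6 5 0
4 2 3
7 1 8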